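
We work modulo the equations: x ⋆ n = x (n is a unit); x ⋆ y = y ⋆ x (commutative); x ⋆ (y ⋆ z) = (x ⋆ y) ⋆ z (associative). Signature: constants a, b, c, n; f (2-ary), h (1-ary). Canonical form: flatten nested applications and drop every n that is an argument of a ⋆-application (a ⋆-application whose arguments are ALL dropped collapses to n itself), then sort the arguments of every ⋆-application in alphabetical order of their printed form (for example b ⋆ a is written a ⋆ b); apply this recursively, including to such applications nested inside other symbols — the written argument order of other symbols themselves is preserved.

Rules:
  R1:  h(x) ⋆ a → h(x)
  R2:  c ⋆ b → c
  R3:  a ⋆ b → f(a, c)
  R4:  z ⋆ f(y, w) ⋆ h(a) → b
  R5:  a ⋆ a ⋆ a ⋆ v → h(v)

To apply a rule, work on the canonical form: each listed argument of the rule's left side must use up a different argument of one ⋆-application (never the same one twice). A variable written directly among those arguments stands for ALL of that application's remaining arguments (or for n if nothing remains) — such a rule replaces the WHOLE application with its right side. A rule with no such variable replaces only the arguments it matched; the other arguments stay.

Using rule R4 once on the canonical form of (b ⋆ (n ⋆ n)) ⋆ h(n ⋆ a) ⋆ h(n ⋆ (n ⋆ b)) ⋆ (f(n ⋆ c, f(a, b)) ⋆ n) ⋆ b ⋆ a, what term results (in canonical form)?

Answer: b

Derivation:
Canonical form:  a ⋆ b ⋆ b ⋆ f(c, f(a, b)) ⋆ h(a) ⋆ h(b)
R4 matches:  uses f(c, f(a, b)), h(a);  w := f(a, b), y := c, z := a ⋆ b ⋆ b ⋆ h(b)
Every leftover argument binds to the variable; the entire application is replaced.
New term:  b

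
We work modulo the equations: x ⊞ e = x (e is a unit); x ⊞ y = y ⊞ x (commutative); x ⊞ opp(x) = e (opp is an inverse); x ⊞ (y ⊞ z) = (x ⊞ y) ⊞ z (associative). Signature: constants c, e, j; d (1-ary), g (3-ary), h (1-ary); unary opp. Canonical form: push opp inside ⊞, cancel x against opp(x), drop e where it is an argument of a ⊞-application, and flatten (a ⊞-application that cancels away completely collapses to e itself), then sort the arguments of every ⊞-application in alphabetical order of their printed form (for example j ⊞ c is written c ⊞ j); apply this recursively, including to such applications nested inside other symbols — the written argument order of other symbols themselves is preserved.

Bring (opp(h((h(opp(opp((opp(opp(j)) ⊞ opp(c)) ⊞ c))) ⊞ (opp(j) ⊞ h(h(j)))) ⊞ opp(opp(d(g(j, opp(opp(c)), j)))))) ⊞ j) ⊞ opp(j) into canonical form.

Push opp inside:  distribute opp over ⊞ and collapse double opp
Cancel:  j cancels
Collect terms:  opp(h(d(g(j, c, j)) ⊞ h(h(j)) ⊞ h(j) ⊞ opp(j)))

Answer: opp(h(d(g(j, c, j)) ⊞ h(h(j)) ⊞ h(j) ⊞ opp(j)))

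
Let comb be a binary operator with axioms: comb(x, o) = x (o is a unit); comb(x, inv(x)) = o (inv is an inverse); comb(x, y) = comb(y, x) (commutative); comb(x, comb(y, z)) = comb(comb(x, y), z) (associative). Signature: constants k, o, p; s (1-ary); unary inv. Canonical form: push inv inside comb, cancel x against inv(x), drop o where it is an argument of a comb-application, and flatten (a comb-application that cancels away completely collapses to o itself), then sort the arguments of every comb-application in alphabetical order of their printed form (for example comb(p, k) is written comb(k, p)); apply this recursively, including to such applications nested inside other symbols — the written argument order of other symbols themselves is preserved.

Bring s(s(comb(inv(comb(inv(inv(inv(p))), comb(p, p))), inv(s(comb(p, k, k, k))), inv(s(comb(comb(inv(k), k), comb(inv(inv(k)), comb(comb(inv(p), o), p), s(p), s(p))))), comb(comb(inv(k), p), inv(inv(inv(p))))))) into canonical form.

Answer: s(s(comb(inv(k), inv(p), inv(s(comb(k, k, k, p))), inv(s(comb(k, s(p), s(p)))))))

Derivation:
Descend into:  comb(inv(comb(inv(inv(inv(p))), comb(p, p))), inv(s(comb(p, k, k, k))), inv(s(comb(comb(inv(k), k), comb(inv(inv(k)), comb(comb(inv(p), o), p), s(p), s(p))))), comb(comb(inv(k), p), inv(inv(inv(p)))))
Push inv inside:  distribute inv over comb and collapse double inv
Combine occurrences:  comb(inv(p), inv(s(comb(k, k, k, p))), inv(s(comb(k, s(p), s(p)))), inv(k))
Sort arguments:  comb(inv(k), inv(p), inv(s(comb(k, k, k, p))), inv(s(comb(k, s(p), s(p)))))
Reassemble:  s(s(comb(inv(k), inv(p), inv(s(comb(k, k, k, p))), inv(s(comb(k, s(p), s(p)))))))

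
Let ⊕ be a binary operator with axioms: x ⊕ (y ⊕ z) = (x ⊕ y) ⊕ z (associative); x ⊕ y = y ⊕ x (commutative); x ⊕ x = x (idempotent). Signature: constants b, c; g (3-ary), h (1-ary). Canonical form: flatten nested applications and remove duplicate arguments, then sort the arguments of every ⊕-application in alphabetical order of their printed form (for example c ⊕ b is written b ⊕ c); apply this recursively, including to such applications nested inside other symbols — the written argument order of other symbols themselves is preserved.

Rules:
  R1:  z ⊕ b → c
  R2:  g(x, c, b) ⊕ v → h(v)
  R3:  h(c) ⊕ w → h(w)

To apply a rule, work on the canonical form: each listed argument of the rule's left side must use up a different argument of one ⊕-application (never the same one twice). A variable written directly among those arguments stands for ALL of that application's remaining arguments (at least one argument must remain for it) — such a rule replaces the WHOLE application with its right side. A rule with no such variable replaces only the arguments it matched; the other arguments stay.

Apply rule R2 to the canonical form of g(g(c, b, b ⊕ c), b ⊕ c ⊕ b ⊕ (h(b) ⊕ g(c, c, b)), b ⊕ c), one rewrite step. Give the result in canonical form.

Answer: g(g(c, b, b ⊕ c), h(b ⊕ c ⊕ h(b)), b ⊕ c)

Derivation:
Canonical form:  g(g(c, b, b ⊕ c), b ⊕ c ⊕ g(c, c, b) ⊕ h(b), b ⊕ c)
R2 matches:  uses g(c, c, b);  v := b ⊕ c ⊕ h(b), x := c
Every leftover argument binds to the variable; the entire application is replaced.
Giving:  g(g(c, b, b ⊕ c), h(b ⊕ c ⊕ h(b)), b ⊕ c)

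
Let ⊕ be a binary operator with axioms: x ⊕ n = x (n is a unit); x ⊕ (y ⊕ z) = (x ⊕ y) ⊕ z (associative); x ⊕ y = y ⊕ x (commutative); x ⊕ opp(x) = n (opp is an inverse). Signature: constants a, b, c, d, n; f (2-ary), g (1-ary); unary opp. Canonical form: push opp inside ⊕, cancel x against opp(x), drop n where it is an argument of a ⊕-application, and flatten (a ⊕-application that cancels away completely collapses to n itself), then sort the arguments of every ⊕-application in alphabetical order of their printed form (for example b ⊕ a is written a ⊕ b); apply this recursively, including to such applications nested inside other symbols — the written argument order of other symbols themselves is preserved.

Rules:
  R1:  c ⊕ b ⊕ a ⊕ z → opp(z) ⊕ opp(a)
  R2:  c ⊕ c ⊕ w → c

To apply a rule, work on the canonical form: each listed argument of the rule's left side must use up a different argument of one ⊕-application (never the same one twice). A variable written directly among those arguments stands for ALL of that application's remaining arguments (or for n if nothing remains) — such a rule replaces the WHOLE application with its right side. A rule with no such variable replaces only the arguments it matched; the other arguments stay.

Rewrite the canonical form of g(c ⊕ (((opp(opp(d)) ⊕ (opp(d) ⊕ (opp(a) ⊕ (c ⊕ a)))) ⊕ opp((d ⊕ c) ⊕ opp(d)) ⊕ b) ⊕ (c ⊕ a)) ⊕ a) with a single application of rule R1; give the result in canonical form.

Canonical form:  g(a ⊕ a ⊕ b ⊕ c ⊕ c)
R1 matches:  uses a, b, c;  z := a ⊕ c
Every leftover argument binds to the variable; the entire application is replaced.
New term:  g(opp(a) ⊕ opp(a) ⊕ opp(c))

Answer: g(opp(a) ⊕ opp(a) ⊕ opp(c))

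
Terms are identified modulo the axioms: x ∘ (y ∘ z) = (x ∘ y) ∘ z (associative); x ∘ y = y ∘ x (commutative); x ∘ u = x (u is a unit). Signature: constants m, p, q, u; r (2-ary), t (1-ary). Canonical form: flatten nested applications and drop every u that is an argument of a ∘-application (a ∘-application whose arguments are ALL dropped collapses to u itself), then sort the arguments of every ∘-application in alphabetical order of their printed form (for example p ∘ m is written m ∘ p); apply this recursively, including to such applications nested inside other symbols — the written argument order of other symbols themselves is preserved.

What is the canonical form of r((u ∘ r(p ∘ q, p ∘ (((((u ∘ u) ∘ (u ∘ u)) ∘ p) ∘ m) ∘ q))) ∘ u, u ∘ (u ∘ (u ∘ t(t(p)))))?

Answer: r(r(p ∘ q, m ∘ p ∘ p ∘ q), t(t(p)))

Derivation:
Focus inside:  (u ∘ r(p ∘ q, p ∘ (((((u ∘ u) ∘ (u ∘ u)) ∘ p) ∘ m) ∘ q))) ∘ u
Flatten:  u ∘ r(p ∘ q, p ∘ (((((u ∘ u) ∘ (u ∘ u)) ∘ p) ∘ m) ∘ q)) ∘ u
Canonicalize subterm:  r(p ∘ q, p ∘ (((((u ∘ u) ∘ (u ∘ u)) ∘ p) ∘ m) ∘ q))  →  r(p ∘ q, m ∘ p ∘ p ∘ q)
Units out:  drop u (×2)
Sort arguments:  r(p ∘ q, m ∘ p ∘ p ∘ q)
Put back:  r(r(p ∘ q, m ∘ p ∘ p ∘ q), t(t(p)))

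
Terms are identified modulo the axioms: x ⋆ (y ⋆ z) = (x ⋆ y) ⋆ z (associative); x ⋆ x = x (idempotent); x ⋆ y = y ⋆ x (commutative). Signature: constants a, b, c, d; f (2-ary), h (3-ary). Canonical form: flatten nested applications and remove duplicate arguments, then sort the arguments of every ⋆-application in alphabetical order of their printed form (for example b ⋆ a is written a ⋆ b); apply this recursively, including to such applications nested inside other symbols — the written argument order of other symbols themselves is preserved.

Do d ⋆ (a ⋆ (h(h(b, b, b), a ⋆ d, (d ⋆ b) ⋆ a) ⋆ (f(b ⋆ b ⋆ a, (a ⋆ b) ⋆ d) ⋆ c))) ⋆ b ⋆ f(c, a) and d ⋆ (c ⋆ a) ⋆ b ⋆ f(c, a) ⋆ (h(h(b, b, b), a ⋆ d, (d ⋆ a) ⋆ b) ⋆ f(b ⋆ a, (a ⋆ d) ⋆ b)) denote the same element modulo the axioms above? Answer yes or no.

Answer: yes — both canonical forms are a ⋆ b ⋆ c ⋆ d ⋆ f(a ⋆ b, a ⋆ b ⋆ d) ⋆ f(c, a) ⋆ h(h(b, b, b), a ⋆ d, a ⋆ b ⋆ d)

Derivation:
Left:  d ⋆ (a ⋆ (h(h(b, b, b), a ⋆ d, (d ⋆ b) ⋆ a) ⋆ (f(b ⋆ b ⋆ a, (a ⋆ b) ⋆ d) ⋆ c))) ⋆ b ⋆ f(c, a)
  Un-nest:  d ⋆ a ⋆ h(h(b, b, b), a ⋆ d, (d ⋆ b) ⋆ a) ⋆ f(b ⋆ b ⋆ a, (a ⋆ b) ⋆ d) ⋆ c ⋆ b ⋆ f(c, a)
  Simplify inside:  h(h(b, b, b), a ⋆ d, (d ⋆ b) ⋆ a)  →  h(h(b, b, b), a ⋆ d, a ⋆ b ⋆ d)
  Simplify inside:  f(b ⋆ b ⋆ a, (a ⋆ b) ⋆ d)  →  f(a ⋆ b, a ⋆ b ⋆ d)
  Sort arguments:  a ⋆ b ⋆ c ⋆ d ⋆ f(a ⋆ b, a ⋆ b ⋆ d) ⋆ f(c, a) ⋆ h(h(b, b, b), a ⋆ d, a ⋆ b ⋆ d)
Right:  d ⋆ (c ⋆ a) ⋆ b ⋆ f(c, a) ⋆ (h(h(b, b, b), a ⋆ d, (d ⋆ a) ⋆ b) ⋆ f(b ⋆ a, (a ⋆ d) ⋆ b))
  Merge nested applications:  d ⋆ c ⋆ a ⋆ b ⋆ f(c, a) ⋆ h(h(b, b, b), a ⋆ d, (d ⋆ a) ⋆ b) ⋆ f(b ⋆ a, (a ⋆ d) ⋆ b)
  Inside:  h(h(b, b, b), a ⋆ d, (d ⋆ a) ⋆ b)  →  h(h(b, b, b), a ⋆ d, a ⋆ b ⋆ d)
  Canonicalize subterm:  f(b ⋆ a, (a ⋆ d) ⋆ b)  →  f(a ⋆ b, a ⋆ b ⋆ d)
  Sort:  a ⋆ b ⋆ c ⋆ d ⋆ f(a ⋆ b, a ⋆ b ⋆ d) ⋆ f(c, a) ⋆ h(h(b, b, b), a ⋆ d, a ⋆ b ⋆ d)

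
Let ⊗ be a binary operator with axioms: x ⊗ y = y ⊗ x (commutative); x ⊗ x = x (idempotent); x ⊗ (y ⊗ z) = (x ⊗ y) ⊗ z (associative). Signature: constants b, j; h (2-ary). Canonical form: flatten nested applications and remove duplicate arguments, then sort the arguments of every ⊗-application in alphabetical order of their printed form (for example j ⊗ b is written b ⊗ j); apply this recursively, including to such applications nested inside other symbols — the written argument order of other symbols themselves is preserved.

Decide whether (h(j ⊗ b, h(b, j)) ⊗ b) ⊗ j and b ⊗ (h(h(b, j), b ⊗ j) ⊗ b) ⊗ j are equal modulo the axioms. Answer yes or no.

Answer: no — b ⊗ h(b ⊗ j, h(b, j)) ⊗ j vs b ⊗ h(h(b, j), b ⊗ j) ⊗ j

Derivation:
Left:  (h(j ⊗ b, h(b, j)) ⊗ b) ⊗ j
  Un-nest:  h(j ⊗ b, h(b, j)) ⊗ b ⊗ j
  Canonicalize subterm:  h(j ⊗ b, h(b, j))  →  h(b ⊗ j, h(b, j))
  Sort arguments:  b ⊗ h(b ⊗ j, h(b, j)) ⊗ j
Right:  b ⊗ (h(h(b, j), b ⊗ j) ⊗ b) ⊗ j
  Flatten:  b ⊗ h(h(b, j), b ⊗ j) ⊗ b ⊗ j
  Deduplicate:  drop duplicate b
  Sort arguments:  b ⊗ h(h(b, j), b ⊗ j) ⊗ j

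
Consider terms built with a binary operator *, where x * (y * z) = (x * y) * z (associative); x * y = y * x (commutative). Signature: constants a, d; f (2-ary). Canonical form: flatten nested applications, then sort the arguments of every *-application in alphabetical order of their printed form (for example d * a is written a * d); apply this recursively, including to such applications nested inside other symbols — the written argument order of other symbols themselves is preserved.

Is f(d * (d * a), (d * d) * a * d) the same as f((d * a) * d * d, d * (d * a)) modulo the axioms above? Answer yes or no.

Answer: no — f(a * d * d, a * d * d * d) vs f(a * d * d * d, a * d * d)

Derivation:
Left:  f(d * (d * a), (d * d) * a * d)
  Work inside:  (d * d) * a * d
  Un-nest:  d * d * a * d
  Sort:  a * d * d * d
  Put back:  f(a * d * d, a * d * d * d)
Right:  f((d * a) * d * d, d * (d * a))
  Descend into:  (d * a) * d * d
  Flatten:  d * a * d * d
  Sort arguments:  a * d * d * d
  Put back:  f(a * d * d * d, a * d * d)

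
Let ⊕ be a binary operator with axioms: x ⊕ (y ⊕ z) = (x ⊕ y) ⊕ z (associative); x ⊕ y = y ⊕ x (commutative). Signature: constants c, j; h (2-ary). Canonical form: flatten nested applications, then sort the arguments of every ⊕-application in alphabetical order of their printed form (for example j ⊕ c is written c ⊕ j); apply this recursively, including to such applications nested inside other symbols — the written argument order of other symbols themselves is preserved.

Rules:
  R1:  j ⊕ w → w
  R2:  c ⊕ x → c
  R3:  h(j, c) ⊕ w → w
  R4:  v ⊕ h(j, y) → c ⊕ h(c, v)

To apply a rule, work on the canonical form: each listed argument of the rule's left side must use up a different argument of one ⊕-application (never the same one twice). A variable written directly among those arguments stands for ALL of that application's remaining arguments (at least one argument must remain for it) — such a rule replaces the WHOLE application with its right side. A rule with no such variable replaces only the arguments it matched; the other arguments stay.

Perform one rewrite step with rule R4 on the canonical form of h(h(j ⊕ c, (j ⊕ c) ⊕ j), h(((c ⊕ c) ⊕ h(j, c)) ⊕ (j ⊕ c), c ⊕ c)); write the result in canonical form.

Canonical form:  h(h(c ⊕ j, c ⊕ j ⊕ j), h(c ⊕ c ⊕ c ⊕ h(j, c) ⊕ j, c ⊕ c))
R4 matches:  uses h(j, c);  v := c ⊕ c ⊕ c ⊕ j, y := c
The variable takes the whole remainder — replace the entire application.
Giving:  h(h(c ⊕ j, c ⊕ j ⊕ j), h(c ⊕ h(c, c ⊕ c ⊕ c ⊕ j), c ⊕ c))

Answer: h(h(c ⊕ j, c ⊕ j ⊕ j), h(c ⊕ h(c, c ⊕ c ⊕ c ⊕ j), c ⊕ c))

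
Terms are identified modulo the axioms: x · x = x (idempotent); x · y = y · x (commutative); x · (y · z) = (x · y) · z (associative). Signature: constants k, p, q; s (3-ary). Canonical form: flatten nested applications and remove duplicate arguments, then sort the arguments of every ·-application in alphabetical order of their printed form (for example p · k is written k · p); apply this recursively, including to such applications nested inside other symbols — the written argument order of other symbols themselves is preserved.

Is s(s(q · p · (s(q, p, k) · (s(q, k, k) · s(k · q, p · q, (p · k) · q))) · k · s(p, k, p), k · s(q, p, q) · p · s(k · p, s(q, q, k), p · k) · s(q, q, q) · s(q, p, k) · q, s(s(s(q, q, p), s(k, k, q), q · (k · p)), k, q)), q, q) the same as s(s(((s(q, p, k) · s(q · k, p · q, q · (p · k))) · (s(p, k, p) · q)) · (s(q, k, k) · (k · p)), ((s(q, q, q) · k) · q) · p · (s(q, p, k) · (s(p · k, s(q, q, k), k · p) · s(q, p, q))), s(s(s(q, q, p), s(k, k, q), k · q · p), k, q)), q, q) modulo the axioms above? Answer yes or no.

Answer: yes — both canonical forms are s(s(k · p · q · s(k · q, p · q, k · p · q) · s(p, k, p) · s(q, k, k) · s(q, p, k), k · p · q · s(k · p, s(q, q, k), k · p) · s(q, p, k) · s(q, p, q) · s(q, q, q), s(s(s(q, q, p), s(k, k, q), k · p · q), k, q)), q, q)

Derivation:
Left:  s(s(q · p · (s(q, p, k) · (s(q, k, k) · s(k · q, p · q, (p · k) · q))) · k · s(p, k, p), k · s(q, p, q) · p · s(k · p, s(q, q, k), p · k) · s(q, q, q) · s(q, p, k) · q, s(s(s(q, q, p), s(k, k, q), q · (k · p)), k, q)), q, q)
  Descend into:  q · p · (s(q, p, k) · (s(q, k, k) · s(k · q, p · q, (p · k) · q))) · k · s(p, k, p)
  Merge nested applications:  q · p · s(q, p, k) · s(q, k, k) · s(k · q, p · q, (p · k) · q) · k · s(p, k, p)
  Simplify inside:  s(k · q, p · q, (p · k) · q)  →  s(k · q, p · q, k · p · q)
  Order the arguments:  k · p · q · s(k · q, p · q, k · p · q) · s(p, k, p) · s(q, k, k) · s(q, p, k)
  Rebuild:  s(s(k · p · q · s(k · q, p · q, k · p · q) · s(p, k, p) · s(q, k, k) · s(q, p, k), k · p · q · s(k · p, s(q, q, k), k · p) · s(q, p, k) · s(q, p, q) · s(q, q, q), s(s(s(q, q, p), s(k, k, q), k · p · q), k, q)), q, q)
Right:  s(s(((s(q, p, k) · s(q · k, p · q, q · (p · k))) · (s(p, k, p) · q)) · (s(q, k, k) · (k · p)), ((s(q, q, q) · k) · q) · p · (s(q, p, k) · (s(p · k, s(q, q, k), k · p) · s(q, p, q))), s(s(s(q, q, p), s(k, k, q), k · q · p), k, q)), q, q)
  Work inside:  ((s(q, p, k) · s(q · k, p · q, q · (p · k))) · (s(p, k, p) · q)) · (s(q, k, k) · (k · p))
  Merge nested applications:  s(q, p, k) · s(q · k, p · q, q · (p · k)) · s(p, k, p) · q · s(q, k, k) · k · p
  Canonicalize subterm:  s(q · k, p · q, q · (p · k))  →  s(k · q, p · q, k · p · q)
  Sort:  k · p · q · s(k · q, p · q, k · p · q) · s(p, k, p) · s(q, k, k) · s(q, p, k)
  Rebuild:  s(s(k · p · q · s(k · q, p · q, k · p · q) · s(p, k, p) · s(q, k, k) · s(q, p, k), k · p · q · s(k · p, s(q, q, k), k · p) · s(q, p, k) · s(q, p, q) · s(q, q, q), s(s(s(q, q, p), s(k, k, q), k · p · q), k, q)), q, q)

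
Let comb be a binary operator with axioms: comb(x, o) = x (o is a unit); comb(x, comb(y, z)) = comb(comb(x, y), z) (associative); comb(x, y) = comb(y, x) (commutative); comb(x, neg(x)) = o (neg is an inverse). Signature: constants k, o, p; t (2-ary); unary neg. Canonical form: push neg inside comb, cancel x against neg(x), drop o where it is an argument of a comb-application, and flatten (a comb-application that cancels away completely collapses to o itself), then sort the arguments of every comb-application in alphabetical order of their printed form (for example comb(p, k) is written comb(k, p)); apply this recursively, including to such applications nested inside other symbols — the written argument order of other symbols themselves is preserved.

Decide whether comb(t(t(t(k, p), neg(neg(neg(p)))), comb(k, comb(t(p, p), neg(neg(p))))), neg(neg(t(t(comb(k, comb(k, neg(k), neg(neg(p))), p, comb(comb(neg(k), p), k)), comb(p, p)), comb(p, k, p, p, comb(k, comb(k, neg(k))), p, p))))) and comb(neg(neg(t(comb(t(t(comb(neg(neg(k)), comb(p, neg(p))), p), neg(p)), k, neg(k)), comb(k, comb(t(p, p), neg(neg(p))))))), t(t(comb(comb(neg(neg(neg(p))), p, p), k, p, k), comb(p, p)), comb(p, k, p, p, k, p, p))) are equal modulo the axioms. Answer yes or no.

Left:  comb(t(t(t(k, p), neg(neg(neg(p)))), comb(k, comb(t(p, p), neg(neg(p))))), neg(neg(t(t(comb(k, comb(k, neg(k), neg(neg(p))), p, comb(comb(neg(k), p), k)), comb(p, p)), comb(p, k, p, p, comb(k, comb(k, neg(k))), p, p)))))
  Push neg inside:  distribute neg over comb and collapse double neg
  Collect:  comb(t(t(t(k, p), neg(p)), comb(k, p, t(p, p))), t(t(comb(k, p, p, p), comb(p, p)), comb(k, k, p, p, p, p, p)))
  Sort:  comb(t(t(comb(k, p, p, p), comb(p, p)), comb(k, k, p, p, p, p, p)), t(t(t(k, p), neg(p)), comb(k, p, t(p, p))))
Right:  comb(neg(neg(t(comb(t(t(comb(neg(neg(k)), comb(p, neg(p))), p), neg(p)), k, neg(k)), comb(k, comb(t(p, p), neg(neg(p))))))), t(t(comb(comb(neg(neg(neg(p))), p, p), k, p, k), comb(p, p)), comb(p, k, p, p, k, p, p)))
  Push neg inside:  distribute neg over comb and collapse double neg
  Combine occurrences:  comb(t(t(t(k, p), neg(p)), comb(k, p, t(p, p))), t(t(comb(k, k, p, p), comb(p, p)), comb(k, k, p, p, p, p, p)))
  Order the arguments:  comb(t(t(comb(k, k, p, p), comb(p, p)), comb(k, k, p, p, p, p, p)), t(t(t(k, p), neg(p)), comb(k, p, t(p, p))))

Answer: no — comb(t(t(comb(k, p, p, p), comb(p, p)), comb(k, k, p, p, p, p, p)), t(t(t(k, p), neg(p)), comb(k, p, t(p, p)))) vs comb(t(t(comb(k, k, p, p), comb(p, p)), comb(k, k, p, p, p, p, p)), t(t(t(k, p), neg(p)), comb(k, p, t(p, p))))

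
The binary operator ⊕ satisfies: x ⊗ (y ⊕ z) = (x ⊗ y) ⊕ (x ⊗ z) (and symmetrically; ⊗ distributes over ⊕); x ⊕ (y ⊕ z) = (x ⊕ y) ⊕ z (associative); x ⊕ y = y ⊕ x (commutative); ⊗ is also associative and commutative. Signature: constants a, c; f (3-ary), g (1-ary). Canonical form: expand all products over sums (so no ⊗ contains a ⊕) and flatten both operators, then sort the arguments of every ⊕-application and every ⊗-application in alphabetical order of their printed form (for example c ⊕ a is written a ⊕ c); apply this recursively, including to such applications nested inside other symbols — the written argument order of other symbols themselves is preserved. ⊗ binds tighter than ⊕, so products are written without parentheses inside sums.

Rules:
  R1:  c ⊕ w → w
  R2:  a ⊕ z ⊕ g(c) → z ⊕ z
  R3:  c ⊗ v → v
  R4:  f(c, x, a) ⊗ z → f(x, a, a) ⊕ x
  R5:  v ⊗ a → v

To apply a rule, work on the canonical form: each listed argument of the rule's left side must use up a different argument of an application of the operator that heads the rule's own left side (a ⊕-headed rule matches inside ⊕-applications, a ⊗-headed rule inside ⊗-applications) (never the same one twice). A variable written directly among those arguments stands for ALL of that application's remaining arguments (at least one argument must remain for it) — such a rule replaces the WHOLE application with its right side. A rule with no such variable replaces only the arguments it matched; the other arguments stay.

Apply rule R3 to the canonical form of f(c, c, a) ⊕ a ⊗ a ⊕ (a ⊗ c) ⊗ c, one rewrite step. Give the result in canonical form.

Canonical form:  a ⊗ a ⊕ a ⊗ c ⊗ c ⊕ f(c, c, a)
R3 matches:  uses c;  v := a ⊗ c
Every leftover argument binds to the variable; the entire application is replaced.
New term:  a ⊗ a ⊕ a ⊗ c ⊕ f(c, c, a)

Answer: a ⊗ a ⊕ a ⊗ c ⊕ f(c, c, a)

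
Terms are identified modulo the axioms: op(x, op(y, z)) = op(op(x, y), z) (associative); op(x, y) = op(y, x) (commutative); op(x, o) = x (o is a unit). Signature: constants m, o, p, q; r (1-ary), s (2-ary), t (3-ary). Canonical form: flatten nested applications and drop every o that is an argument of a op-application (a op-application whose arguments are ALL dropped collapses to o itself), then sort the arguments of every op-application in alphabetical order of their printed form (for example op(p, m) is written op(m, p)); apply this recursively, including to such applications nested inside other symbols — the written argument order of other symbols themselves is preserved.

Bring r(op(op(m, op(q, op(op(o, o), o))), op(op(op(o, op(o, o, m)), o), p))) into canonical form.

Descend into:  op(op(m, op(q, op(op(o, o), o))), op(op(op(o, op(o, o, m)), o), p))
Un-nest:  op(m, q, o, o, o, o, o, o, m, o, p)
Unit:  drop o (×7)
Sort:  op(m, m, p, q)
Rebuild:  r(op(m, m, p, q))

Answer: r(op(m, m, p, q))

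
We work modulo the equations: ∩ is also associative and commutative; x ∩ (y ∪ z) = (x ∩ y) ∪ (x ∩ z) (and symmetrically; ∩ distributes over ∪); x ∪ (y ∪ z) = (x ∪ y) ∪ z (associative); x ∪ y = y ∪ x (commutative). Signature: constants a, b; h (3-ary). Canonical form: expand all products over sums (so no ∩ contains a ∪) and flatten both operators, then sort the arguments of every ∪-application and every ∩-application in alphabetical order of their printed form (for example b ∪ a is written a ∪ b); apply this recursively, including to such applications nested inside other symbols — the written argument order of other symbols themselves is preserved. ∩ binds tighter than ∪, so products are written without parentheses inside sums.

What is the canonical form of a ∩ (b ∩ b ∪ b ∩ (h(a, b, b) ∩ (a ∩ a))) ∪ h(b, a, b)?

Distribute:  a ∩ b ∩ b ∪ a ∩ a ∩ a ∩ b ∩ h(a, b, b) ∪ h(b, a, b)
Sort:  a ∩ a ∩ a ∩ b ∩ h(a, b, b) ∪ a ∩ b ∩ b ∪ h(b, a, b)

Answer: a ∩ a ∩ a ∩ b ∩ h(a, b, b) ∪ a ∩ b ∩ b ∪ h(b, a, b)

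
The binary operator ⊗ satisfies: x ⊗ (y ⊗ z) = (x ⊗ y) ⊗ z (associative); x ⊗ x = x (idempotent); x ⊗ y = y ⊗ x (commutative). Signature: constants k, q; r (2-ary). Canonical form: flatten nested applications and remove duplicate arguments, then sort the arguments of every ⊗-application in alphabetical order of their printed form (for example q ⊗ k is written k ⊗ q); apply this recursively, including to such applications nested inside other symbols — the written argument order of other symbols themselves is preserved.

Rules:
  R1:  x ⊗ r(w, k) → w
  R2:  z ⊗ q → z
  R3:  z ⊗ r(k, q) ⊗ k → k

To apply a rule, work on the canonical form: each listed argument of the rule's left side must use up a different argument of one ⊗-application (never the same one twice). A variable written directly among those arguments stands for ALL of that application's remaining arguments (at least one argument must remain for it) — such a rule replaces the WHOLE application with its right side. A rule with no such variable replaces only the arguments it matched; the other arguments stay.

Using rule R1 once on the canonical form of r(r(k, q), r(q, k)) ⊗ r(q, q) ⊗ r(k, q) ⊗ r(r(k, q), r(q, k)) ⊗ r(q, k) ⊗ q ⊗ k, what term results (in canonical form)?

Canonical form:  k ⊗ q ⊗ r(k, q) ⊗ r(q, k) ⊗ r(q, q) ⊗ r(r(k, q), r(q, k))
Match R1:  consume r(q, k);  w := q, x := k ⊗ q ⊗ r(k, q) ⊗ r(q, q) ⊗ r(r(k, q), r(q, k))
Every leftover argument binds to the variable; the entire application is replaced.
Giving:  q

Answer: q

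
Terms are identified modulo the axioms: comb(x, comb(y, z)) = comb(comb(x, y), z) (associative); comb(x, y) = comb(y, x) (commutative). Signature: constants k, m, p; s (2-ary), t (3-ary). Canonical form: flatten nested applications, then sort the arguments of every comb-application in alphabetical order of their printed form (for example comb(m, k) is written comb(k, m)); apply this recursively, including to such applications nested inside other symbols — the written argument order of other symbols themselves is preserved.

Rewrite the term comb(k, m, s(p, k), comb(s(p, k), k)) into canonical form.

Answer: comb(k, k, m, s(p, k), s(p, k))

Derivation:
Un-nest:  comb(k, m, s(p, k), s(p, k), k)
Sort arguments:  comb(k, k, m, s(p, k), s(p, k))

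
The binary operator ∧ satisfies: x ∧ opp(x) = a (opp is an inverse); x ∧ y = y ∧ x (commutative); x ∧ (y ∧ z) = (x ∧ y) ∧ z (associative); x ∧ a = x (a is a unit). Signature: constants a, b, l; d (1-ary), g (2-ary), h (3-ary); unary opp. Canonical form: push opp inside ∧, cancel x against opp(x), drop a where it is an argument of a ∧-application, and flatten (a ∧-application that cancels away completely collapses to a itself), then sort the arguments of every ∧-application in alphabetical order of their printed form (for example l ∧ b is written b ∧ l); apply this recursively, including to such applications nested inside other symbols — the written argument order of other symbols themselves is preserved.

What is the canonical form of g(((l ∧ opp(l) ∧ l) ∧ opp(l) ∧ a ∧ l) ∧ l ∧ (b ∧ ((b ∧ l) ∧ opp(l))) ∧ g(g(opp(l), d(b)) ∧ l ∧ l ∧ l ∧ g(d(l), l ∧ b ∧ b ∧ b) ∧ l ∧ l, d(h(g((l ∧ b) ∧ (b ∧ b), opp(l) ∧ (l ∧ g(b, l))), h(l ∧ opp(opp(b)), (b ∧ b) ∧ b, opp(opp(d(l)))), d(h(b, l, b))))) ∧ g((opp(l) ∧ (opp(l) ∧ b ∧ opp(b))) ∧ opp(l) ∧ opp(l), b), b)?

Answer: g(b ∧ b ∧ g(g(d(l), b ∧ b ∧ b ∧ l) ∧ g(opp(l), d(b)) ∧ l ∧ l ∧ l ∧ l ∧ l, d(h(g(b ∧ b ∧ b ∧ l, g(b, l)), h(b ∧ l, b ∧ b ∧ b, d(l)), d(h(b, l, b))))) ∧ g(opp(l) ∧ opp(l) ∧ opp(l) ∧ opp(l), b) ∧ l ∧ l, b)

Derivation:
Focus inside:  ((l ∧ opp(l) ∧ l) ∧ opp(l) ∧ a ∧ l) ∧ l ∧ (b ∧ ((b ∧ l) ∧ opp(l))) ∧ g(g(opp(l), d(b)) ∧ l ∧ l ∧ l ∧ g(d(l), l ∧ b ∧ b ∧ b) ∧ l ∧ l, d(h(g((l ∧ b) ∧ (b ∧ b), opp(l) ∧ (l ∧ g(b, l))), h(l ∧ opp(opp(b)), (b ∧ b) ∧ b, opp(opp(d(l)))), d(h(b, l, b))))) ∧ g((opp(l) ∧ (opp(l) ∧ b ∧ opp(b))) ∧ opp(l) ∧ opp(l), b)
Push opp inside:  distribute opp over ∧ and collapse double opp
Combine occurrences:  l ∧ l ∧ b ∧ b ∧ g(g(d(l), b ∧ b ∧ b ∧ l) ∧ g(opp(l), d(b)) ∧ l ∧ l ∧ l ∧ l ∧ l, d(h(g(b ∧ b ∧ b ∧ l, g(b, l)), h(b ∧ l, b ∧ b ∧ b, d(l)), d(h(b, l, b))))) ∧ g(opp(l) ∧ opp(l) ∧ opp(l) ∧ opp(l), b)
Order the arguments:  b ∧ b ∧ g(g(d(l), b ∧ b ∧ b ∧ l) ∧ g(opp(l), d(b)) ∧ l ∧ l ∧ l ∧ l ∧ l, d(h(g(b ∧ b ∧ b ∧ l, g(b, l)), h(b ∧ l, b ∧ b ∧ b, d(l)), d(h(b, l, b))))) ∧ g(opp(l) ∧ opp(l) ∧ opp(l) ∧ opp(l), b) ∧ l ∧ l
Put back:  g(b ∧ b ∧ g(g(d(l), b ∧ b ∧ b ∧ l) ∧ g(opp(l), d(b)) ∧ l ∧ l ∧ l ∧ l ∧ l, d(h(g(b ∧ b ∧ b ∧ l, g(b, l)), h(b ∧ l, b ∧ b ∧ b, d(l)), d(h(b, l, b))))) ∧ g(opp(l) ∧ opp(l) ∧ opp(l) ∧ opp(l), b) ∧ l ∧ l, b)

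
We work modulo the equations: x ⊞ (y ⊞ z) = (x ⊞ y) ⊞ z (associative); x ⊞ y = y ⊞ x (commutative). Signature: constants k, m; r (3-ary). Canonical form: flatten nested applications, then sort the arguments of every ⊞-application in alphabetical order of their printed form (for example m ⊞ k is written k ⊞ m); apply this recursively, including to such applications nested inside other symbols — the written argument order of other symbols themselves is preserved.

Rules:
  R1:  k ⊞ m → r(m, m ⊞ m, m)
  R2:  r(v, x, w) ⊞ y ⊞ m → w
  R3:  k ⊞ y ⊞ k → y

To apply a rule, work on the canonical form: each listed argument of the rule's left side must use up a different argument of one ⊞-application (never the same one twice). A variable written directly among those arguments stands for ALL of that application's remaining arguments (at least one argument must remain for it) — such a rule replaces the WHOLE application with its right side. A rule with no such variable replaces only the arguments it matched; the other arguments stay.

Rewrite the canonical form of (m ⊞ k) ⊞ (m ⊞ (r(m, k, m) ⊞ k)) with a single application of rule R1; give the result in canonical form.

Canonical form:  k ⊞ k ⊞ m ⊞ m ⊞ r(m, k, m)
Match R1:  consume k, m
Giving:  k ⊞ m ⊞ r(m, k, m) ⊞ r(m, m ⊞ m, m)

Answer: k ⊞ m ⊞ r(m, k, m) ⊞ r(m, m ⊞ m, m)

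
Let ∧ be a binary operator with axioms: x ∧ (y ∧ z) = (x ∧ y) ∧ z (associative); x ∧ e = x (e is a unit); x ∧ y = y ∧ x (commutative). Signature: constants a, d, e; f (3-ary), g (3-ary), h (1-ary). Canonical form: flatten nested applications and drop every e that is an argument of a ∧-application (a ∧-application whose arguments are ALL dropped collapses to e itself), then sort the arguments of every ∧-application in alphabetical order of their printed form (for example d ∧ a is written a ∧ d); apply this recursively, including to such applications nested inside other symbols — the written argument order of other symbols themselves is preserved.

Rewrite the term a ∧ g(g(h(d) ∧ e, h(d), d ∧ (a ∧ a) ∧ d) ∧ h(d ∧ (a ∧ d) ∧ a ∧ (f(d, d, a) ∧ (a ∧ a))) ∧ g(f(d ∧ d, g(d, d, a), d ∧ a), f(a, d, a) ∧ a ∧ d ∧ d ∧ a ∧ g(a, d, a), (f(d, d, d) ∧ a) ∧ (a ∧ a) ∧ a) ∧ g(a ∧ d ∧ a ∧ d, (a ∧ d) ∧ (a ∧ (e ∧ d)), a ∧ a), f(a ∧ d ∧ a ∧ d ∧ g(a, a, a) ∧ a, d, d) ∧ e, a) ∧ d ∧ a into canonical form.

Simplify inside:  g(g(h(d) ∧ e, h(d), d ∧ (a ∧ a) ∧ d) ∧ h(d ∧ (a ∧ d) ∧ a ∧ (f(d, d, a) ∧ (a ∧ a))) ∧ g(f(d ∧ d, g(d, d, a), d ∧ a), f(a, d, a) ∧ a ∧ d ∧ d ∧ a ∧ g(a, d, a), (f(d, d, d) ∧ a) ∧ (a ∧ a) ∧ a) ∧ g(a ∧ d ∧ a ∧ d, (a ∧ d) ∧ (a ∧ (e ∧ d)), a ∧ a), f(a ∧ d ∧ a ∧ d ∧ g(a, a, a) ∧ a, d, d) ∧ e, a)  →  g(g(a ∧ a ∧ d ∧ d, a ∧ a ∧ d ∧ d, a ∧ a) ∧ g(f(d ∧ d, g(d, d, a), a ∧ d), a ∧ a ∧ d ∧ d ∧ f(a, d, a) ∧ g(a, d, a), a ∧ a ∧ a ∧ a ∧ f(d, d, d)) ∧ g(h(d), h(d), a ∧ a ∧ d ∧ d) ∧ h(a ∧ a ∧ a ∧ a ∧ d ∧ d ∧ f(d, d, a)), f(a ∧ a ∧ a ∧ d ∧ d ∧ g(a, a, a), d, d), a)
Sort arguments:  a ∧ a ∧ d ∧ g(g(a ∧ a ∧ d ∧ d, a ∧ a ∧ d ∧ d, a ∧ a) ∧ g(f(d ∧ d, g(d, d, a), a ∧ d), a ∧ a ∧ d ∧ d ∧ f(a, d, a) ∧ g(a, d, a), a ∧ a ∧ a ∧ a ∧ f(d, d, d)) ∧ g(h(d), h(d), a ∧ a ∧ d ∧ d) ∧ h(a ∧ a ∧ a ∧ a ∧ d ∧ d ∧ f(d, d, a)), f(a ∧ a ∧ a ∧ d ∧ d ∧ g(a, a, a), d, d), a)

Answer: a ∧ a ∧ d ∧ g(g(a ∧ a ∧ d ∧ d, a ∧ a ∧ d ∧ d, a ∧ a) ∧ g(f(d ∧ d, g(d, d, a), a ∧ d), a ∧ a ∧ d ∧ d ∧ f(a, d, a) ∧ g(a, d, a), a ∧ a ∧ a ∧ a ∧ f(d, d, d)) ∧ g(h(d), h(d), a ∧ a ∧ d ∧ d) ∧ h(a ∧ a ∧ a ∧ a ∧ d ∧ d ∧ f(d, d, a)), f(a ∧ a ∧ a ∧ d ∧ d ∧ g(a, a, a), d, d), a)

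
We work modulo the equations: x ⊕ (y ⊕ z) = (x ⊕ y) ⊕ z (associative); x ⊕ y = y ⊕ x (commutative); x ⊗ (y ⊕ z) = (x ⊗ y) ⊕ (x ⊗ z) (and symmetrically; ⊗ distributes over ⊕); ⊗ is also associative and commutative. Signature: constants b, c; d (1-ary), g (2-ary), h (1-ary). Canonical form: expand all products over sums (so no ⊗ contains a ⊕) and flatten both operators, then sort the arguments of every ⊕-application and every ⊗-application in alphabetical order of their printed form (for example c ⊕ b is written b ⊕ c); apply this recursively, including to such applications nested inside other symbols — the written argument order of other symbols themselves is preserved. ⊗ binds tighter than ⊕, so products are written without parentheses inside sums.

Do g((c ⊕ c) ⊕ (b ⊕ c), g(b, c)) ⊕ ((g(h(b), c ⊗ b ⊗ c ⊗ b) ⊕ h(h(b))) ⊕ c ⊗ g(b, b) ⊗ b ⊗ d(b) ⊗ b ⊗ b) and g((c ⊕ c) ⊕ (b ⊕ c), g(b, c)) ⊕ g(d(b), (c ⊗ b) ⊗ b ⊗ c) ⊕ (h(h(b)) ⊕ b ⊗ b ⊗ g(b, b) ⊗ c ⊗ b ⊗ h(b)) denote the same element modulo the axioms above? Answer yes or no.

Answer: no — b ⊗ b ⊗ b ⊗ c ⊗ d(b) ⊗ g(b, b) ⊕ g(b ⊕ c ⊕ c ⊕ c, g(b, c)) ⊕ g(h(b), b ⊗ b ⊗ c ⊗ c) ⊕ h(h(b)) vs b ⊗ b ⊗ b ⊗ c ⊗ g(b, b) ⊗ h(b) ⊕ g(b ⊕ c ⊕ c ⊕ c, g(b, c)) ⊕ g(d(b), b ⊗ b ⊗ c ⊗ c) ⊕ h(h(b))

Derivation:
Left:  g((c ⊕ c) ⊕ (b ⊕ c), g(b, c)) ⊕ ((g(h(b), c ⊗ b ⊗ c ⊗ b) ⊕ h(h(b))) ⊕ c ⊗ g(b, b) ⊗ b ⊗ d(b) ⊗ b ⊗ b)
  Un-nest:  g(b ⊕ c ⊕ c ⊕ c, g(b, c)) ⊕ g(h(b), b ⊗ b ⊗ c ⊗ c) ⊕ h(h(b)) ⊕ b ⊗ b ⊗ b ⊗ c ⊗ d(b) ⊗ g(b, b)
  Order the arguments:  b ⊗ b ⊗ b ⊗ c ⊗ d(b) ⊗ g(b, b) ⊕ g(b ⊕ c ⊕ c ⊕ c, g(b, c)) ⊕ g(h(b), b ⊗ b ⊗ c ⊗ c) ⊕ h(h(b))
Right:  g((c ⊕ c) ⊕ (b ⊕ c), g(b, c)) ⊕ g(d(b), (c ⊗ b) ⊗ b ⊗ c) ⊕ (h(h(b)) ⊕ b ⊗ b ⊗ g(b, b) ⊗ c ⊗ b ⊗ h(b))
  Merge nested applications:  g(b ⊕ c ⊕ c ⊕ c, g(b, c)) ⊕ g(d(b), b ⊗ b ⊗ c ⊗ c) ⊕ h(h(b)) ⊕ b ⊗ b ⊗ b ⊗ c ⊗ g(b, b) ⊗ h(b)
  Order the arguments:  b ⊗ b ⊗ b ⊗ c ⊗ g(b, b) ⊗ h(b) ⊕ g(b ⊕ c ⊕ c ⊕ c, g(b, c)) ⊕ g(d(b), b ⊗ b ⊗ c ⊗ c) ⊕ h(h(b))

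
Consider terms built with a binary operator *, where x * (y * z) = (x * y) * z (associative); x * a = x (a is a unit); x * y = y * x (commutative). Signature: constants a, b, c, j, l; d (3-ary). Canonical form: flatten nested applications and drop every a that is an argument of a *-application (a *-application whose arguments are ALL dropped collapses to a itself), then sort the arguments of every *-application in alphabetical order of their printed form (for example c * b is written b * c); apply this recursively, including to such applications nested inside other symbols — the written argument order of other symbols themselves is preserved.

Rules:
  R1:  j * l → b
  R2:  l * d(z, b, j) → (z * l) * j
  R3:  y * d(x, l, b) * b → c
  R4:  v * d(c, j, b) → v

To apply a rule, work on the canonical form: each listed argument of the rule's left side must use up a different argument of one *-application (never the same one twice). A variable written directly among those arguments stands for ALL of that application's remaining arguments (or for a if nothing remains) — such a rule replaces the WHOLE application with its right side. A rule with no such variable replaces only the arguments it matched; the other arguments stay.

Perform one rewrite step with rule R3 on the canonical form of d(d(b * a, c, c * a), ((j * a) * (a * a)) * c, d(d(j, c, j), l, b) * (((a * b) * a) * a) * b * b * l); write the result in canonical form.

Canonical form:  d(d(b, c, c), c * j, b * b * b * d(d(j, c, j), l, b) * l)
Apply R3:  consuming b, d(d(j, c, j), l, b);  x := d(j, c, j), y := b * b * l
The extension variable absorbs all remaining arguments, so the whole application is rewritten.
Giving:  d(d(b, c, c), c * j, c)

Answer: d(d(b, c, c), c * j, c)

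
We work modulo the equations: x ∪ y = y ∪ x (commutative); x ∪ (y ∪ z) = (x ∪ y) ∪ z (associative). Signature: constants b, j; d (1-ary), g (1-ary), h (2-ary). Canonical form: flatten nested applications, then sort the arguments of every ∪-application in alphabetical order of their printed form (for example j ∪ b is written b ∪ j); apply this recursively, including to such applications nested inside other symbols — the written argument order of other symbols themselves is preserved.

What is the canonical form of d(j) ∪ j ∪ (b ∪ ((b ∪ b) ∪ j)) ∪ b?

Answer: b ∪ b ∪ b ∪ b ∪ d(j) ∪ j ∪ j

Derivation:
Merge nested applications:  d(j) ∪ j ∪ b ∪ b ∪ b ∪ j ∪ b
Order the arguments:  b ∪ b ∪ b ∪ b ∪ d(j) ∪ j ∪ j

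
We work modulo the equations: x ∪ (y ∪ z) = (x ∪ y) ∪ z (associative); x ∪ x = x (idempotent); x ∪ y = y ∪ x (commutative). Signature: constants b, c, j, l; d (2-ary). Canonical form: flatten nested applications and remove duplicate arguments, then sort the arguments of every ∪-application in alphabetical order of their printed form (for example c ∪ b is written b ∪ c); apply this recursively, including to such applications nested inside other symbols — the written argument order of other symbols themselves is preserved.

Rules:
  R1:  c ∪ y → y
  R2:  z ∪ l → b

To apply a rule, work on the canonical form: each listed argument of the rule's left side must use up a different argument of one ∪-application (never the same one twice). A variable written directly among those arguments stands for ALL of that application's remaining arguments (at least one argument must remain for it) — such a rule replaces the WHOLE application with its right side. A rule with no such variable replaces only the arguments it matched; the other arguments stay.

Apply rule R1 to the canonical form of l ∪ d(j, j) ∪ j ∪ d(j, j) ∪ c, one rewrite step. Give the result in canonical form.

Answer: d(j, j) ∪ j ∪ l

Derivation:
Canonical form:  c ∪ d(j, j) ∪ j ∪ l
R1 matches:  uses c;  y := d(j, j) ∪ j ∪ l
The extension variable absorbs all remaining arguments, so the whole application is rewritten.
Giving:  d(j, j) ∪ j ∪ l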